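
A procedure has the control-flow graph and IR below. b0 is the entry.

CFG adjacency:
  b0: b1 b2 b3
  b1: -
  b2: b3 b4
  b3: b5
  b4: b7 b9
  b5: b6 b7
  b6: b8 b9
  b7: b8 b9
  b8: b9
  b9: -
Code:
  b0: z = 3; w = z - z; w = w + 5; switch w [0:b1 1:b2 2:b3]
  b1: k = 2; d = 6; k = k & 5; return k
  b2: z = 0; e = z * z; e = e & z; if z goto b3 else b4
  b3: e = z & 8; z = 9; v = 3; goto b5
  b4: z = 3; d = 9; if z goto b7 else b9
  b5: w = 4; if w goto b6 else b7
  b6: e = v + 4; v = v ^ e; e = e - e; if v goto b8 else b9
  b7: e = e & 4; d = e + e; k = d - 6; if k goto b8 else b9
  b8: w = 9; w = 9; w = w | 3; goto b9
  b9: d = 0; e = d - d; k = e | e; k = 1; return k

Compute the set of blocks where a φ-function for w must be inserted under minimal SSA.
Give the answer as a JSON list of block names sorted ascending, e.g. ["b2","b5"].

Answer: ["b7", "b8", "b9"]

Working:
idom tree: b1←b0 b2←b0 b3←b0 b4←b2 b5←b3 b6←b5 b7←b0 b8←b0 b9←b0
Join-block Dom:
  b3: preds {b0,b2}: {b0} ∩ {b0,b2} = {b0}; idom=b0
  b7: preds {b4,b5}: {b0,b2,b4} ∩ {b0,b3,b5} = {b0}; idom=b0
  b8: preds {b6,b7}: {b0,b3,b5,b6} ∩ {b0,b7} = {b0}; idom=b0
  b9: preds {b4,b6,b7,b8}: {b0,b2,b4} ∩ {b0,b3,b5,b6} ∩ {b0,b7} ∩ {b0,b8} = {b0}; idom=b0

Frontier:
  b3←b0: walk · to b0
  b3←b2: walk b2 to b0
  b7←b4: walk b4→b2 to b0
  b7←b5: walk b5→b3 to b0
  b8←b6: walk b6→b5→b3 to b0
  b8←b7: walk b7 to b0
  b9←b4: walk b4→b2 to b0
  b9←b6: walk b6→b5→b3 to b0
  b9←b7: walk b7 to b0
  b9←b8: walk b8 to b0
  b0: DF=∅
  b1: DF=∅
  b2: DF={b3,b7,b9}
  b3: DF={b7,b8,b9}
  b4: DF={b7,b9}
  b5: DF={b7,b8,b9}
  b6: DF={b8,b9}
  b7: DF={b8,b9}
  b8: DF={b9}
  b9: DF=∅

φ for w: defs {b0,b5,b8}
  DF⁺ = {b7,b8,b9}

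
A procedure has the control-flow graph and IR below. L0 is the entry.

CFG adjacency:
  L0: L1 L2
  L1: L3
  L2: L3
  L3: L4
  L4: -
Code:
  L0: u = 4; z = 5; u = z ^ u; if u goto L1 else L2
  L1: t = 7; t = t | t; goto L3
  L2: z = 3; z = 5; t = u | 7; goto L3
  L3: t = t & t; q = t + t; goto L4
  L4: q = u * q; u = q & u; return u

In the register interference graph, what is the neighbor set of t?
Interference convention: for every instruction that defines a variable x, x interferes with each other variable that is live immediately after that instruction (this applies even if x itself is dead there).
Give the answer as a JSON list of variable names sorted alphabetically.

Answer: ["u"]

Derivation:
Block summaries:
  L0 def {u,z} use ∅
  L1 def {t} use ∅
  L2 def {t,z} use {u}
  L3 def {q,t} use {t}
  L4 def {q,u} use {q,u}

Backward fixpoint:
  live L0: ∅→{u}
  live L1: {u}→{t,u}
  live L2: {u}→{t,u}
  live L3: {t,u}→{q,u}
  live L4: {q,u}→∅

Interference:
  q: {u}
  t: {u}
  u: {q,t,z}
  z: {u}

N(t) = ["u"]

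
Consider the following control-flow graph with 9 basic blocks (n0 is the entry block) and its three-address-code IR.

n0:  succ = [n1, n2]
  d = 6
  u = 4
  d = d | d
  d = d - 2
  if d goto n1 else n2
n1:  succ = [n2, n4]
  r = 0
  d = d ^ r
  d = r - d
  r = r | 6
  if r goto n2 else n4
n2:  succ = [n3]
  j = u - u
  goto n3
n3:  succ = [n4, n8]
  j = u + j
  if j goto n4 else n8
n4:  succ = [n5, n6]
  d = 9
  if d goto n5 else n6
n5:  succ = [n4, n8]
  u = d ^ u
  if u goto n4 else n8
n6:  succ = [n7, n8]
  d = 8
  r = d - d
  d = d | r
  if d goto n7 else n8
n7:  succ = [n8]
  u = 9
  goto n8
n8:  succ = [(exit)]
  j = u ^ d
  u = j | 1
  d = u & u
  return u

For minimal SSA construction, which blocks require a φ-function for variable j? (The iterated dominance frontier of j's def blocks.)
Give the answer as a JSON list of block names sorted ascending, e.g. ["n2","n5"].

idom tree: n1←n0 n2←n0 n3←n2 n4←n0 n5←n4 n6←n4 n7←n6 n8←n0
Dom at joins:
  n2: preds {n0,n1}: {n0} ∩ {n0,n1} = {n0}; idom=n0
  n4: preds {n1,n3,n5}: {n0,n1} ∩ {n0,n2,n3} ∩ {n0,n4,n5} = {n0}; idom=n0
  n8: preds {n3,n5,n6,n7}: {n0,n2,n3} ∩ {n0,n4,n5} ∩ {n0,n4,n6} ∩ {n0,n4,n6,n7} = {n0}; idom=n0

Frontier:
  n2←n0: walk · to n0
  n2←n1: walk n1 to n0
  n4←n1: walk n1 to n0
  n4←n3: walk n3→n2 to n0
  n4←n5: walk n5→n4 to n0
  n8←n3: walk n3→n2 to n0
  n8←n5: walk n5→n4 to n0
  n8←n6: walk n6→n4 to n0
  n8←n7: walk n7→n6→n4 to n0
  n0 → ∅
  n1 → {n2,n4}
  n2 → {n4,n8}
  n3 → {n4,n8}
  n4 → {n4,n8}
  n5 → {n4,n8}
  n6 → {n8}
  n7 → {n8}
  n8 → ∅

φ for j: defs {n2,n3,n8}
  DF⁺ = {n4,n8}

Answer: ["n4", "n8"]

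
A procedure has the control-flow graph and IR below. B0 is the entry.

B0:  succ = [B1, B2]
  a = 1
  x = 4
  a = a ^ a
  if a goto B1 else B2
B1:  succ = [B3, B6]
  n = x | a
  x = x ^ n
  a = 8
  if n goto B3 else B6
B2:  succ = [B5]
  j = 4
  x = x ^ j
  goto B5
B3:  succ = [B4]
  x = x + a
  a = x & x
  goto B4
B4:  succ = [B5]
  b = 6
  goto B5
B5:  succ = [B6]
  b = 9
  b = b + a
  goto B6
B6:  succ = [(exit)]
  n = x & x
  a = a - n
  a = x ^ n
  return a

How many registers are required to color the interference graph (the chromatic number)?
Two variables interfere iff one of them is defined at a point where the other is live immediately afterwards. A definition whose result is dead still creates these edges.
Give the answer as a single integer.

Answer: 3

Working:
def/use:
  B0: {a,x} / ∅
  B1: {a,n,x} / {a,x}
  B2: {j,x} / {x}
  B3: {a,x} / {a,x}
  B4: {b} / ∅
  B5: {b} / {a}
  B6: {a,n} / {a,x}

Backward fixpoint:
  live B0: ∅→{a,x}
  live B1: {a,x}→{a,x}
  live B2: {a,x}→{a,x}
  live B3: {a,x}→{a,x}
  live B4: {a,x}→{a,x}
  live B5: {a,x}→{a,x}
  live B6: {a,x}→∅

Interfere edges:
  a — {b,j,n,x}
  b — {a,x}
  j — {a,x}
  n — {a,x}
  x — {a,b,j,n}

Registers:
  lower bound: {a,b,x} mutually conflict ⇒ χ ≥ 3
  assign a→r0 b→r2 j→r2 n→r2 x→r1 — no edge inside a register ⇒ χ ≤ 3
  χ = 3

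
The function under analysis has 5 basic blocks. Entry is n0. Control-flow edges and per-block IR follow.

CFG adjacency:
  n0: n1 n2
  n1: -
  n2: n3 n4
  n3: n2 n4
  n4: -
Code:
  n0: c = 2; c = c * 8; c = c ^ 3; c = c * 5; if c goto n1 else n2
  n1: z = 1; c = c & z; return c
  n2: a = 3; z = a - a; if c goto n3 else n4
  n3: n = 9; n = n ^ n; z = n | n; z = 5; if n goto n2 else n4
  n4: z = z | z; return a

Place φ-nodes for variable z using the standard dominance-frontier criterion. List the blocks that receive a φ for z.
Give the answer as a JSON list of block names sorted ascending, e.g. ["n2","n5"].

Answer: ["n2", "n4"]

Derivation:
idom tree: n1←n0 n2←n0 n3←n2 n4←n2
Dom∩ at merges:
  n2: preds {n0,n3}: {n0} ∩ {n0,n2,n3} = {n0}; idom=n0
  n4: preds {n2,n3}: {n0,n2} ∩ {n0,n2,n3} = {n0,n2}; idom=n2

DF derivation:
  n2←n0: walk · to n0
  n2←n3: walk n3→n2 to n0
  n4←n2: walk · to n2
  n4←n3: walk n3 to n2
  n0 → ∅
  n1 → ∅
  n2 → {n2}
  n3 → {n2,n4}
  n4 → ∅

φ for z: defs {n1,n2,n3,n4}
  DF⁺ = {n2,n4}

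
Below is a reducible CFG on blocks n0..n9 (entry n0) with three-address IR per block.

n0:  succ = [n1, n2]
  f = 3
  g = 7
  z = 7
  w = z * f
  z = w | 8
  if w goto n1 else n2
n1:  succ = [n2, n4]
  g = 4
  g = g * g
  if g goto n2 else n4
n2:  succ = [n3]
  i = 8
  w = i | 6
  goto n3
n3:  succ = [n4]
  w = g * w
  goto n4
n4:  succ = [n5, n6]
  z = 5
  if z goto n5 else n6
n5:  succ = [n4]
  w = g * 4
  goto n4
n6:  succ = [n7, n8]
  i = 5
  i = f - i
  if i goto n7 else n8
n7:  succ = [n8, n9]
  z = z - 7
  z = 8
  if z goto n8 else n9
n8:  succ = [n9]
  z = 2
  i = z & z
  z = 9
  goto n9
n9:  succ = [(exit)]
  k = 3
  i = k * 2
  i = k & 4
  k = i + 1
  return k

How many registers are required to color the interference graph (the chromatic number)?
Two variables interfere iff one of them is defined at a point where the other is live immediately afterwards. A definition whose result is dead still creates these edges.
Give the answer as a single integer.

Answer: 4

Working:
Block summaries:
  n0 def {f,g,w,z} use ∅
  n1 def {g} use ∅
  n2 def {i,w} use ∅
  n3 def {w} use {g,w}
  n4 def {z} use ∅
  n5 def {w} use {g}
  n6 def {i} use {f}
  n7 def {z} use {z}
  n8 def {i,z} use ∅
  n9 def {i,k} use ∅

Backward fixpoint:
  live n0: ∅→{f,g}
  live n1: {f}→{f,g}
  live n2: {f,g}→{f,g,w}
  live n3: {f,g,w}→{f,g}
  live n4: {f,g}→{f,g,z}
  live n5: {f,g}→{f,g}
  live n6: {f,z}→{z}
  live n7: {z}→∅
  live n8: ∅→∅
  live n9: ∅→∅

Conflict graph:
  f↔{g,i,w,z}
  g↔{f,i,w,z}
  i↔{f,g,k,z}
  k↔{i}
  w↔{f,g,z}
  z↔{f,g,i,w}

Colouring:
  {f,g,i,z} pairwise interfere (4-clique) ⇒ χ ≥ 4
  assign f→R0 g→R1 i→R2 k→R0 w→R2 z→R3 — no edge inside a register ⇒ χ ≤ 4
  χ = 4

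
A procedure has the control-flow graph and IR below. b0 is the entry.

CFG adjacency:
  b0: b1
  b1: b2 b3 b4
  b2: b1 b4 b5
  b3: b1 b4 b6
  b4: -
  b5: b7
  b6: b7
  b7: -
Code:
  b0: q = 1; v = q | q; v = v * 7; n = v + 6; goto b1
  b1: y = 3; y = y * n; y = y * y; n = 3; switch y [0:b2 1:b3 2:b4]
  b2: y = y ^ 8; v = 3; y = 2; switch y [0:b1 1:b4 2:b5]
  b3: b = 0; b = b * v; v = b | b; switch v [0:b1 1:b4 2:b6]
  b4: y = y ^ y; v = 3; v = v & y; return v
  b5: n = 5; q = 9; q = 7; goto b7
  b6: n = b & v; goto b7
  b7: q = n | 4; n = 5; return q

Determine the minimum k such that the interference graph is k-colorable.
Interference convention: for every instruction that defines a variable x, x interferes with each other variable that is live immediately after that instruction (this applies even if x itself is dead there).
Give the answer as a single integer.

Answer: 4

Analysis:
Block summaries:
  b0 def {n,q,v} use ∅
  b1 def {n,y} use {n}
  b2 def {v,y} use {y}
  b3 def {b,v} use {v}
  b4 def {v,y} use {y}
  b5 def {n,q} use ∅
  b6 def {n} use {b,v}
  b7 def {n,q} use {n}

Liveness:
  b0 li=∅ lo={n,v}
  b1 li={n,v} lo={n,v,y}
  b2 li={n,y} lo={n,v,y}
  b3 li={n,v,y} lo={b,n,v,y}
  b4 li={y} lo=∅
  b5 li=∅ lo={n}
  b6 li={b,v} lo={n}
  b7 li={n} lo=∅

Conflict graph:
  b — {n,v,y}
  n — {b,q,v,y}
  q — {n}
  v — {b,n,y}
  y — {b,n,v}

Registers:
  {b,n,v,y} pairwise interfere (4-clique) ⇒ χ ≥ 4
  4-colouring: c0={n}  c1={b,q}  c2={v}  c3={y}
  χ = 4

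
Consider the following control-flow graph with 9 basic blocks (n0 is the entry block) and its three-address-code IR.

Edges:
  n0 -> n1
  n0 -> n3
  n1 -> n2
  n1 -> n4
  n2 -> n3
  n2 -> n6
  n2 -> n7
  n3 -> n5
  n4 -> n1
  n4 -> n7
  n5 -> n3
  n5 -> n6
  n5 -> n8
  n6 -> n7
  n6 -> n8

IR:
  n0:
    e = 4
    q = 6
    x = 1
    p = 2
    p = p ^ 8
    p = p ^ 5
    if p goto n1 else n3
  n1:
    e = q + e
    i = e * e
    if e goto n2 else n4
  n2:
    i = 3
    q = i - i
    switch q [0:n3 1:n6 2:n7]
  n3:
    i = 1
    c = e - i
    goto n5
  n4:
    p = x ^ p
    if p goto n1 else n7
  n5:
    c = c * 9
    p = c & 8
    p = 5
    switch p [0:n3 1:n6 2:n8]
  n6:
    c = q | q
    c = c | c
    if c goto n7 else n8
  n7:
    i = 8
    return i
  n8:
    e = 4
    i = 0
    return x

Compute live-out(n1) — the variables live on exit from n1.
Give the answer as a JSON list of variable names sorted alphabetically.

Per-block:
  n0: {e,p,q,x} / ∅
  n1: {e,i} / {e,q}
  n2: {i,q} / ∅
  n3: {c,i} / {e}
  n4: {p} / {p,x}
  n5: {c,p} / {c}
  n6: {c} / {q}
  n7: {i} / ∅
  n8: {e,i} / {x}

Live sets:
  n0: in=∅ out={e,p,q,x}
  n1: in={e,p,q,x} out={e,p,q,x}
  n2: in={e,x} out={e,q,x}
  n3: in={e,q,x} out={c,e,q,x}
  n4: in={e,p,q,x} out={e,p,q,x}
  n5: in={c,e,q,x} out={e,q,x}
  n6: in={q,x} out={x}
  n7: in=∅ out=∅
  n8: in={x} out=∅

live-out(n1) = ["e", "p", "q", "x"]

Answer: ["e", "p", "q", "x"]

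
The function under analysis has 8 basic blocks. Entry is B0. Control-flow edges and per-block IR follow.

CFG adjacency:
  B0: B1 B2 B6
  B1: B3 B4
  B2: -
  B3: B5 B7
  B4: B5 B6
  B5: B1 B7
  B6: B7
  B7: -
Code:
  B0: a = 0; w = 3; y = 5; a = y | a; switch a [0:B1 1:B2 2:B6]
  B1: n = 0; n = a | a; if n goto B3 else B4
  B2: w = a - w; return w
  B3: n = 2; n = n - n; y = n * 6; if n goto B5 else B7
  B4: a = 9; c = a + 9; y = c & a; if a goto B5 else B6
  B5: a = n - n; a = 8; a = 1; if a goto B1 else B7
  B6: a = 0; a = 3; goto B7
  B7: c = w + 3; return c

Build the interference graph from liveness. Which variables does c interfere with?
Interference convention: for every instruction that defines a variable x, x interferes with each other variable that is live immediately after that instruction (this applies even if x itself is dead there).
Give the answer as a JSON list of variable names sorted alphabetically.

Per-block:
  B0: {a,w,y} / ∅
  B1: {n} / {a}
  B2: {w} / {a,w}
  B3: {n,y} / ∅
  B4: {a,c,y} / ∅
  B5: {a} / {n}
  B6: {a} / ∅
  B7: {c} / {w}

Backward fixpoint:
  live B0: ∅→{a,w}
  live B1: {a,w}→{n,w}
  live B2: {a,w}→∅
  live B3: {w}→{n,w}
  live B4: {n,w}→{n,w}
  live B5: {n,w}→{a,w}
  live B6: {w}→{w}
  live B7: {w}→∅

Interference:
  a: {c,n,w,y}
  c: {a,n,w}
  n: {a,c,w,y}
  w: {a,c,n,y}
  y: {a,n,w}

N(c) = ["a", "n", "w"]

Answer: ["a", "n", "w"]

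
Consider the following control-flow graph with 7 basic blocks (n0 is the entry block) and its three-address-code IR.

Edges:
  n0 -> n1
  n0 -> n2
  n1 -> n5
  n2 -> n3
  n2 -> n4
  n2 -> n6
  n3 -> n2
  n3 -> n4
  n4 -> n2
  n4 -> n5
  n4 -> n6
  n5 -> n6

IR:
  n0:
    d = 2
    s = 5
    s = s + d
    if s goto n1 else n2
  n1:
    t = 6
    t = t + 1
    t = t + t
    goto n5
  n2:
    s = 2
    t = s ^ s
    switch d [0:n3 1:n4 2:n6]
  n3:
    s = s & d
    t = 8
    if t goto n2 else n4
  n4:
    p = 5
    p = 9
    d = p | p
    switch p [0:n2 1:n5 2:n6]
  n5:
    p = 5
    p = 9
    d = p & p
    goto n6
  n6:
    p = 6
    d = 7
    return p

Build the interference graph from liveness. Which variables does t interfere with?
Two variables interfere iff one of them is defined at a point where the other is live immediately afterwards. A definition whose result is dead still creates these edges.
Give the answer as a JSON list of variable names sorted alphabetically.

Block summaries:
  n0: def={d,s} ue=∅
  n1: def={t} ue=∅
  n2: def={s,t} ue={d}
  n3: def={s,t} ue={d,s}
  n4: def={d,p} ue=∅
  n5: def={d,p} ue=∅
  n6: def={d,p} ue=∅

Backward fixpoint:
  n0 li=∅ lo={d}
  n1 li=∅ lo=∅
  n2 li={d} lo={d,s}
  n3 li={d,s} lo={d}
  n4 li=∅ lo={d}
  n5 li=∅ lo=∅
  n6 li=∅ lo=∅

Conflict graph:
  d — {p,s,t}
  p — {d}
  s — {d,t}
  t — {d,s}

N(t) = ["d", "s"]

Answer: ["d", "s"]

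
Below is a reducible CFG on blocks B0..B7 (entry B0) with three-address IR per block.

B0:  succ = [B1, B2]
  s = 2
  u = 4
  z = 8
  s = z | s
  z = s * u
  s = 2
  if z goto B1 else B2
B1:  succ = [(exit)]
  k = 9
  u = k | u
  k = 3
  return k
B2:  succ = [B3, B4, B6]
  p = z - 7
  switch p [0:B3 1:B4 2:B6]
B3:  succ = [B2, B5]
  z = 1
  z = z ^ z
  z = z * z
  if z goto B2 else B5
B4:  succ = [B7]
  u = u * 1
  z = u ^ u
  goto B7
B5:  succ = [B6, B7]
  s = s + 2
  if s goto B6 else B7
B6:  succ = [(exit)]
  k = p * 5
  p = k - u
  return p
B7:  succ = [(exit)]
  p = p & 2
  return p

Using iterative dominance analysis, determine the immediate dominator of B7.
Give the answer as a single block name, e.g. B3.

Answer: B2

Working:
idom tree: B1←B0 B2←B0 B3←B2 B4←B2 B5←B3 B6←B2 B7←B2
Join-block Dom:
  B2: preds {B0,B3}: {B0} ∩ {B0,B2,B3} = {B0}; idom=B0
  B6: preds {B2,B5}: {B0,B2} ∩ {B0,B2,B3,B5} = {B0,B2}; idom=B2
  B7: preds {B4,B5}: {B0,B2,B4} ∩ {B0,B2,B3,B5} = {B0,B2}; idom=B2

idom(B7) = B2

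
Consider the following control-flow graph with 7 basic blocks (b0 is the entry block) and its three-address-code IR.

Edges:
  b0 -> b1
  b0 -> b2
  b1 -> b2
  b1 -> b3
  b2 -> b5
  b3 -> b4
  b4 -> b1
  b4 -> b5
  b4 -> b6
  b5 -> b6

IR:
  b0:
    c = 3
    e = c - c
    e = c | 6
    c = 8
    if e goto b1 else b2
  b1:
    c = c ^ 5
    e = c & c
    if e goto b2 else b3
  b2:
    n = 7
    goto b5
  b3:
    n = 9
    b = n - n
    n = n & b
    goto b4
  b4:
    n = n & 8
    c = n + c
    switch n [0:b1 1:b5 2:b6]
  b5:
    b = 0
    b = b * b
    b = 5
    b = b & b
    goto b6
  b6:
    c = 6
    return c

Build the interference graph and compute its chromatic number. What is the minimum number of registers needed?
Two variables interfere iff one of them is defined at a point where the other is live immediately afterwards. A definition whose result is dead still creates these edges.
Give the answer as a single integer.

Per-block:
  b0 def {c,e} use ∅
  b1 def {c,e} use {c}
  b2 def {n} use ∅
  b3 def {b,n} use ∅
  b4 def {c,n} use {c,n}
  b5 def {b} use ∅
  b6 def {c} use ∅

Live sets:
  b0 li=∅ lo={c}
  b1 li={c} lo={c}
  b2 li=∅ lo=∅
  b3 li={c} lo={c,n}
  b4 li={c,n} lo={c}
  b5 li=∅ lo=∅
  b6 li=∅ lo=∅

Interference:
  b — {c,n}
  c — {b,e,n}
  e — {c}
  n — {b,c}

Chromatic number:
  {b,c,n} pairwise interfere (3-clique) ⇒ χ ≥ 3
  3-colouring: r0={c}  r1={b,e}  r2={n}
  χ = 3

Answer: 3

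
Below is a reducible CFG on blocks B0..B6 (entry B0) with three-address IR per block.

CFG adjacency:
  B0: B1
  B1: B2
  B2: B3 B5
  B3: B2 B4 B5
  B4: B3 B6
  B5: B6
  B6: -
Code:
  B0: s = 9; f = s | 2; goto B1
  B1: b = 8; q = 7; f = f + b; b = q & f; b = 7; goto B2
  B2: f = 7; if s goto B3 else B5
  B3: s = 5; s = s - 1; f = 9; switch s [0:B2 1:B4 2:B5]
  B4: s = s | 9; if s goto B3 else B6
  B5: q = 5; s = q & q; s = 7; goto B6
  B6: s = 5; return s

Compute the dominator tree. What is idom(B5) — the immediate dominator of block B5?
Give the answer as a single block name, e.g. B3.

Answer: B2

Derivation:
idom tree: B1←B0 B2←B1 B3←B2 B4←B3 B5←B2 B6←B2
Dom∩ at merges:
  B2: preds {B1,B3}: {B0,B1} ∩ {B0,B1,B2,B3} = {B0,B1}; idom=B1
  B3: preds {B2,B4}: {B0,B1,B2} ∩ {B0,B1,B2,B3,B4} = {B0,B1,B2}; idom=B2
  B5: preds {B2,B3}: {B0,B1,B2} ∩ {B0,B1,B2,B3} = {B0,B1,B2}; idom=B2
  B6: preds {B4,B5}: {B0,B1,B2,B3,B4} ∩ {B0,B1,B2,B5} = {B0,B1,B2}; idom=B2

idom(B5) = B2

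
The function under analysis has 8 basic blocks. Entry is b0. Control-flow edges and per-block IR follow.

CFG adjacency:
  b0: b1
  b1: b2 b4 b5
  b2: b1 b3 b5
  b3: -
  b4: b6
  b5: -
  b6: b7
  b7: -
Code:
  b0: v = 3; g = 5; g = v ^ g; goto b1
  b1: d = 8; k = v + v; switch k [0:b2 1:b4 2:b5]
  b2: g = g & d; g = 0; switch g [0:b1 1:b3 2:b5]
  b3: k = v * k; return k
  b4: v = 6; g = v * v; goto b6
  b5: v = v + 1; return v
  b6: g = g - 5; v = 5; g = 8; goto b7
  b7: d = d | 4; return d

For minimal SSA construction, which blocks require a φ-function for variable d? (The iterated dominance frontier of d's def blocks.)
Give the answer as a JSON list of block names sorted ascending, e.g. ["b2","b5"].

idom tree: b1←b0 b2←b1 b3←b2 b4←b1 b5←b1 b6←b4 b7←b6
Dom∩ at merges:
  b1: preds {b0,b2}: {b0} ∩ {b0,b1,b2} = {b0}; idom=b0
  b5: preds {b1,b2}: {b0,b1} ∩ {b0,b1,b2} = {b0,b1}; idom=b1

Frontier:
  join b1 pred b0: · stop@b0
  join b1 pred b2: b2→b1 stop@b0
  join b5 pred b1: · stop@b1
  join b5 pred b2: b2 stop@b1
  b0: DF=∅
  b1: DF={b1}
  b2: DF={b1,b5}
  b3: DF=∅
  b4: DF=∅
  b5: DF=∅
  b6: DF=∅
  b7: DF=∅

φ for d: defs {b1,b7}
  DF⁺ = {b1}

Answer: ["b1"]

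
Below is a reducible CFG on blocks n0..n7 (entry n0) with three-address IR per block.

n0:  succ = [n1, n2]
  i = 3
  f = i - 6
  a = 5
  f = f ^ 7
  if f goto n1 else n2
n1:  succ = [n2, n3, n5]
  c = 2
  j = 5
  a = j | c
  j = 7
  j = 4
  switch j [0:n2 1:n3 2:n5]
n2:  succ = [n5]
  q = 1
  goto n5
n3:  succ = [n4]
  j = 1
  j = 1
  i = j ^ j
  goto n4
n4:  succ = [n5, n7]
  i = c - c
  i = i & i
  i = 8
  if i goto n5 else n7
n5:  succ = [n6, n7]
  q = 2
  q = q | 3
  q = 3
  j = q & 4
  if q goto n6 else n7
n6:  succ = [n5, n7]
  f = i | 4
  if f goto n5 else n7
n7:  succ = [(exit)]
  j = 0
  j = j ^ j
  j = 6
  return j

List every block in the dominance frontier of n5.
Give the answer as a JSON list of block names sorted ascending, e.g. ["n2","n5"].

Answer: ["n5", "n7"]

Analysis:
idom tree: n1←n0 n2←n0 n3←n1 n4←n3 n5←n0 n6←n5 n7←n0
Join-block Dom:
  n2: preds {n0,n1}: {n0} ∩ {n0,n1} = {n0}; idom=n0
  n5: preds {n1,n2,n4,n6}: {n0,n1} ∩ {n0,n2} ∩ {n0,n1,n3,n4} ∩ {n0,n5,n6} = {n0}; idom=n0
  n7: preds {n4,n5,n6}: {n0,n1,n3,n4} ∩ {n0,n5} ∩ {n0,n5,n6} = {n0}; idom=n0

Frontier:
  join n2 pred n0: · stop@n0
  join n2 pred n1: n1 stop@n0
  join n5 pred n1: n1 stop@n0
  join n5 pred n2: n2 stop@n0
  join n5 pred n4: n4→n3→n1 stop@n0
  join n5 pred n6: n6→n5 stop@n0
  join n7 pred n4: n4→n3→n1 stop@n0
  join n7 pred n5: n5 stop@n0
  join n7 pred n6: n6→n5 stop@n0
  n0 → ∅
  n1 → {n2,n5,n7}
  n2 → {n5}
  n3 → {n5,n7}
  n4 → {n5,n7}
  n5 → {n5,n7}
  n6 → {n5,n7}
  n7 → ∅

DF(n5) = ["n5", "n7"]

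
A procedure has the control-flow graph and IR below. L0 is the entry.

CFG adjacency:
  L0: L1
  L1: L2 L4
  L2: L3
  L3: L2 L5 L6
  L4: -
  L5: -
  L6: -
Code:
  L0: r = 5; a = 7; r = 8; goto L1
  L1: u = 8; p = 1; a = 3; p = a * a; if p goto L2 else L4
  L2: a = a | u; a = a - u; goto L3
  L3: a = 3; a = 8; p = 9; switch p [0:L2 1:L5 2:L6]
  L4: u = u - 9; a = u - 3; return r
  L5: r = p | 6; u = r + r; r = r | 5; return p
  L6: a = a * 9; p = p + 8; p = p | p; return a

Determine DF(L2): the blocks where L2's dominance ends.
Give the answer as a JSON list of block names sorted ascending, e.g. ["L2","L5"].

Answer: ["L2"]

Derivation:
idom tree: L1←L0 L2←L1 L3←L2 L4←L1 L5←L3 L6←L3
Dom∩ at merges:
  L2: preds {L1,L3}: {L0,L1} ∩ {L0,L1,L2,L3} = {L0,L1}; idom=L1

DF derivation:
  L2←L1: walk · to L1
  L2←L3: walk L3→L2 to L1
  L0: DF=∅
  L1: DF=∅
  L2: DF={L2}
  L3: DF={L2}
  L4: DF=∅
  L5: DF=∅
  L6: DF=∅

DF(L2) = ["L2"]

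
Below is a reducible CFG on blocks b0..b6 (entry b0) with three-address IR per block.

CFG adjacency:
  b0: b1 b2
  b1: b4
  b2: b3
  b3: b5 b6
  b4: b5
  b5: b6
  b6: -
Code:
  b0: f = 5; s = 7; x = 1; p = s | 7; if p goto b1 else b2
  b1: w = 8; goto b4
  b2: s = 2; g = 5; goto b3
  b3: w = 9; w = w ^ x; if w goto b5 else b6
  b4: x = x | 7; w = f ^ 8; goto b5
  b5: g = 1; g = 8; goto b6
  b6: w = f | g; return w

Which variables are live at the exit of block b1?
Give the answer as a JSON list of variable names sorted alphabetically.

Answer: ["f", "x"]

Analysis:
Block summaries:
  b0: def={f,p,s,x} ue=∅
  b1: def={w} ue=∅
  b2: def={g,s} ue=∅
  b3: def={w} ue={x}
  b4: def={w,x} ue={f,x}
  b5: def={g} ue=∅
  b6: def={w} ue={f,g}

Live sets:
  live b0: ∅→{f,x}
  live b1: {f,x}→{f,x}
  live b2: {f,x}→{f,g,x}
  live b3: {f,g,x}→{f,g}
  live b4: {f,x}→{f}
  live b5: {f}→{f,g}
  live b6: {f,g}→∅

live-out(b1) = ["f", "x"]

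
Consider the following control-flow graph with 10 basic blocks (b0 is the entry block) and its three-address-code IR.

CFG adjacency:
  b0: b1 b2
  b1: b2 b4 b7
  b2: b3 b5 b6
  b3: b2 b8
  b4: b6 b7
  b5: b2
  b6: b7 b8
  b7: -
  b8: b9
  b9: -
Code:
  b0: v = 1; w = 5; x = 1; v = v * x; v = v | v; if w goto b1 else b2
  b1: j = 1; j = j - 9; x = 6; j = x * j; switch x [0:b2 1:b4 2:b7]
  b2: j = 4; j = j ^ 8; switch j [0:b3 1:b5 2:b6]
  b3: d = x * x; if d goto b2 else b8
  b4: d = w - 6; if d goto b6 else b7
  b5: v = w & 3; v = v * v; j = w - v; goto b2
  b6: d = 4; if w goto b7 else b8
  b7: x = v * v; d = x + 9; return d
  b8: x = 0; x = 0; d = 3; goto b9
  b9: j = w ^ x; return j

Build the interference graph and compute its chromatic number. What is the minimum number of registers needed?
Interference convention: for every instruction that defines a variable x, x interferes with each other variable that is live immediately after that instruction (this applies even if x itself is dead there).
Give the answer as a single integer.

Answer: 4

Working:
Block summaries:
  b0: def={v,w,x} ue=∅
  b1: def={j,x} ue=∅
  b2: def={j} ue=∅
  b3: def={d} ue={x}
  b4: def={d} ue={w}
  b5: def={j,v} ue={w}
  b6: def={d} ue={w}
  b7: def={d,x} ue={v}
  b8: def={d,x} ue=∅
  b9: def={j} ue={w,x}

Live sets:
  b0 li=∅ lo={v,w,x}
  b1 li={v,w} lo={v,w,x}
  b2 li={v,w,x} lo={v,w,x}
  b3 li={v,w,x} lo={v,w,x}
  b4 li={v,w} lo={v,w}
  b5 li={w,x} lo={v,w,x}
  b6 li={v,w} lo={v,w}
  b7 li={v} lo=∅
  b8 li={w} lo={w,x}
  b9 li={w,x} lo=∅

Interference:
  d↔{v,w,x}
  j↔{v,w,x}
  v↔{d,j,w,x}
  w↔{d,j,v,x}
  x↔{d,j,v,w}

Registers:
  {d,v,w,x} pairwise interfere (4-clique) ⇒ χ ≥ 4
  assign d→R3 j→R3 v→R0 w→R1 x→R2 — no edge inside a register ⇒ χ ≤ 4
  χ = 4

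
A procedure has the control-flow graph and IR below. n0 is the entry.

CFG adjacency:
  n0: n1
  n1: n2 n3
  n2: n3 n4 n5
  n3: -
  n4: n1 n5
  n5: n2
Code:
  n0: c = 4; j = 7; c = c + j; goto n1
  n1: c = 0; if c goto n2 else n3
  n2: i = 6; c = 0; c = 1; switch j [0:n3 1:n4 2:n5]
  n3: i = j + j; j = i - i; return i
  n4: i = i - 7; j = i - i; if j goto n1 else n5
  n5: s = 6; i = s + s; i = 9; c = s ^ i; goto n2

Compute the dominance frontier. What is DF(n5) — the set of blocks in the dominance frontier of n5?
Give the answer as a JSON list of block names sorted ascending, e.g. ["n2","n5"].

Answer: ["n2"]

Derivation:
idom tree: n1←n0 n2←n1 n3←n1 n4←n2 n5←n2
Join-block Dom:
  n1: preds {n0,n4}: {n0} ∩ {n0,n1,n2,n4} = {n0}; idom=n0
  n2: preds {n1,n5}: {n0,n1} ∩ {n0,n1,n2,n5} = {n0,n1}; idom=n1
  n3: preds {n1,n2}: {n0,n1} ∩ {n0,n1,n2} = {n0,n1}; idom=n1
  n5: preds {n2,n4}: {n0,n1,n2} ∩ {n0,n1,n2,n4} = {n0,n1,n2}; idom=n2

DF derivation:
  join n1 pred n0: · stop@n0
  join n1 pred n4: n4→n2→n1 stop@n0
  join n2 pred n1: · stop@n1
  join n2 pred n5: n5→n2 stop@n1
  join n3 pred n1: · stop@n1
  join n3 pred n2: n2 stop@n1
  join n5 pred n2: · stop@n2
  join n5 pred n4: n4 stop@n2
  n0 → ∅
  n1 → {n1}
  n2 → {n1,n2,n3}
  n3 → ∅
  n4 → {n1,n5}
  n5 → {n2}

DF(n5) = ["n2"]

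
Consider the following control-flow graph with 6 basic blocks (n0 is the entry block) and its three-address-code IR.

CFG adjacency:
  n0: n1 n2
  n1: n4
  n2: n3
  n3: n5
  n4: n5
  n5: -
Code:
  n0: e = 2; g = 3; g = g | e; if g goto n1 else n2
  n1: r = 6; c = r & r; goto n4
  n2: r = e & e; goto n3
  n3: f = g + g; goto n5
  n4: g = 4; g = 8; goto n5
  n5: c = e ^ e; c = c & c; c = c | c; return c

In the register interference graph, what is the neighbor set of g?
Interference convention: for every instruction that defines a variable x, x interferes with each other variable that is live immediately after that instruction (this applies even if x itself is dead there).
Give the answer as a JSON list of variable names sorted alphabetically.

Answer: ["e", "r"]

Analysis:
Per-block:
  n0: {e,g} / ∅
  n1: {c,r} / ∅
  n2: {r} / {e}
  n3: {f} / {g}
  n4: {g} / ∅
  n5: {c} / {e}

Live sets:
  n0 li=∅ lo={e,g}
  n1 li={e} lo={e}
  n2 li={e,g} lo={e,g}
  n3 li={e,g} lo={e}
  n4 li={e} lo={e}
  n5 li={e} lo=∅

Interference:
  c — {e}
  e — {c,f,g,r}
  f — {e}
  g — {e,r}
  r — {e,g}

N(g) = ["e", "r"]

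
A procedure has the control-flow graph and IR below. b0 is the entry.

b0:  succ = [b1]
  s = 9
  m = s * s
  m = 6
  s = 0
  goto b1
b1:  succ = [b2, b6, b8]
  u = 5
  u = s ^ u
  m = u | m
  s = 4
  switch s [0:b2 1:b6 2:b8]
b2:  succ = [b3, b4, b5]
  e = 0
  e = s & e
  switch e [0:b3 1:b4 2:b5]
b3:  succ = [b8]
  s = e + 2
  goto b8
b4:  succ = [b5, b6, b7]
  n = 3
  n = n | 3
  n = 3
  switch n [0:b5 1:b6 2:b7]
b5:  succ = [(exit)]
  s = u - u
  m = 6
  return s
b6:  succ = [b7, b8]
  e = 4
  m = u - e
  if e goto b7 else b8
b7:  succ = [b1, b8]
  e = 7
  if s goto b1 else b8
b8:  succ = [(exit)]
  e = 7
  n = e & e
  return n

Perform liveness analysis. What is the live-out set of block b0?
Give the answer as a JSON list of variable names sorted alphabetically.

Answer: ["m", "s"]

Derivation:
Block summaries:
  b0: def={m,s} ue=∅
  b1: def={m,s,u} ue={m,s}
  b2: def={e} ue={s}
  b3: def={s} ue={e}
  b4: def={n} ue=∅
  b5: def={m,s} ue={u}
  b6: def={e,m} ue={u}
  b7: def={e} ue={s}
  b8: def={e,n} ue=∅

Liveness:
  live b0: ∅→{m,s}
  live b1: {m,s}→{m,s,u}
  live b2: {m,s,u}→{e,m,s,u}
  live b3: {e}→∅
  live b4: {m,s,u}→{m,s,u}
  live b5: {u}→∅
  live b6: {s,u}→{m,s}
  live b7: {m,s}→{m,s}
  live b8: ∅→∅

live-out(b0) = ["m", "s"]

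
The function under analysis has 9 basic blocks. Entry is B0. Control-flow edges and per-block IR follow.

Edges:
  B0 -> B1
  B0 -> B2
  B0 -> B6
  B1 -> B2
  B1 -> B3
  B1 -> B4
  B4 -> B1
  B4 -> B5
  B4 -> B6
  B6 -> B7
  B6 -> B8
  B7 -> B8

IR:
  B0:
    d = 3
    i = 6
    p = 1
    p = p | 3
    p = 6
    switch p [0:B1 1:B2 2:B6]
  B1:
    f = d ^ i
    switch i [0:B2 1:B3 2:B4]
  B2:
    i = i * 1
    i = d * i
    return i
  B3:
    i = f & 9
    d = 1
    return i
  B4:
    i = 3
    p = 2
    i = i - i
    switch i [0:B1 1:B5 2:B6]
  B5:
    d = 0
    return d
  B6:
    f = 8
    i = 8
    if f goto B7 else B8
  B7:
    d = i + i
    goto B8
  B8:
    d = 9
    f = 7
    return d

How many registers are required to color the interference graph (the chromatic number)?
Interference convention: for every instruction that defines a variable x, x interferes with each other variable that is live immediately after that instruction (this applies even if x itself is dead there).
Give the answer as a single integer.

Per-block:
  B0: {d,i,p} / ∅
  B1: {f} / {d,i}
  B2: {i} / {d,i}
  B3: {d,i} / {f}
  B4: {i,p} / ∅
  B5: {d} / ∅
  B6: {f,i} / ∅
  B7: {d} / {i}
  B8: {d,f} / ∅

Live sets:
  B0: in=∅ out={d,i}
  B1: in={d,i} out={d,f,i}
  B2: in={d,i} out=∅
  B3: in={f} out=∅
  B4: in={d} out={d,i}
  B5: in=∅ out=∅
  B6: in=∅ out={i}
  B7: in={i} out=∅
  B8: in=∅ out=∅

Conflict graph:
  d↔{f,i,p}
  f↔{d,i}
  i↔{d,f,p}
  p↔{d,i}

Registers:
  {d,f,i} pairwise interfere (3-clique) ⇒ χ ≥ 3
  assign d→c0 f→c2 i→c1 p→c2 — no edge inside a register ⇒ χ ≤ 3
  χ = 3

Answer: 3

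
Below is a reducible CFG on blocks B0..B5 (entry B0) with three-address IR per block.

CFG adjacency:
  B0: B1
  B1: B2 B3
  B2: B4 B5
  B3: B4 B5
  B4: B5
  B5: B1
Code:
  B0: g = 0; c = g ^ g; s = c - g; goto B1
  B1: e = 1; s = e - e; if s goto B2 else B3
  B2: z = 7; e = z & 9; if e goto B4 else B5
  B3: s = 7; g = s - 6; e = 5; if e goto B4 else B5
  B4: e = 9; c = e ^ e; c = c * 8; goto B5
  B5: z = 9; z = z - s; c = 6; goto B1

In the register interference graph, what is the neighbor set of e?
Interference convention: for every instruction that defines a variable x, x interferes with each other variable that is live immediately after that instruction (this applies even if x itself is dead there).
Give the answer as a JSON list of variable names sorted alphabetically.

Answer: ["s"]

Working:
def/use:
  B0: def={c,g,s} ue=∅
  B1: def={e,s} ue=∅
  B2: def={e,z} ue=∅
  B3: def={e,g,s} ue=∅
  B4: def={c,e} ue=∅
  B5: def={c,z} ue={s}

Live sets:
  live B0: ∅→∅
  live B1: ∅→{s}
  live B2: {s}→{s}
  live B3: ∅→{s}
  live B4: {s}→{s}
  live B5: {s}→∅

Interfere edges:
  c↔{g,s}
  e↔{s}
  g↔{c,s}
  s↔{c,e,g,z}
  z↔{s}

N(e) = ["s"]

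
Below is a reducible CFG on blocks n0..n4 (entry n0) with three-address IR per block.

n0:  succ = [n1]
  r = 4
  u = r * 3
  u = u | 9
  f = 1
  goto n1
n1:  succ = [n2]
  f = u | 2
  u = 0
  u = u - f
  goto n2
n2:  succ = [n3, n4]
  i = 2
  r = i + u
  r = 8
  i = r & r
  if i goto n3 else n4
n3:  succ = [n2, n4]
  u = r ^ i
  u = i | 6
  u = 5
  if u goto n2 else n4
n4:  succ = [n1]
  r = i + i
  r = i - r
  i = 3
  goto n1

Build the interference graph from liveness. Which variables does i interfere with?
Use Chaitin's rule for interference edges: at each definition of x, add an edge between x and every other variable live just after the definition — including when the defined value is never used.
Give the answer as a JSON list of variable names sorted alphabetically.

def/use:
  n0: def={f,r,u} ue=∅
  n1: def={f,u} ue={u}
  n2: def={i,r} ue={u}
  n3: def={u} ue={i,r}
  n4: def={i,r} ue={i}

Backward fixpoint:
  n0: in=∅ out={u}
  n1: in={u} out={u}
  n2: in={u} out={i,r,u}
  n3: in={i,r} out={i,u}
  n4: in={i,u} out={u}

Interference:
  f: {u}
  i: {r,u}
  r: {i,u}
  u: {f,i,r}

N(i) = ["r", "u"]

Answer: ["r", "u"]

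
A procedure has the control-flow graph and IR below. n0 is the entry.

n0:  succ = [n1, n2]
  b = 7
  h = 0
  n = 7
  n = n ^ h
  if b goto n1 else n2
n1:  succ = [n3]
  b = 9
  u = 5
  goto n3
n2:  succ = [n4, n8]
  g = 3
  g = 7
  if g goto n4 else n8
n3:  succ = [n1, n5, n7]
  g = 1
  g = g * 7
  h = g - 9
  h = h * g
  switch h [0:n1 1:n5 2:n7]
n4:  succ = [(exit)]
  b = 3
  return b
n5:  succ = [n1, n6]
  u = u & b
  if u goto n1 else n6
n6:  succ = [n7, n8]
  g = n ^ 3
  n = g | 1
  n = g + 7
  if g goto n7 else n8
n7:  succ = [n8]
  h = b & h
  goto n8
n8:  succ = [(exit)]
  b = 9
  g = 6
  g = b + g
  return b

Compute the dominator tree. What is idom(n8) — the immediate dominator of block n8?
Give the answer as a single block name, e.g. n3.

idom tree: n1←n0 n2←n0 n3←n1 n4←n2 n5←n3 n6←n5 n7←n3 n8←n0
Join-block Dom:
  n1: preds {n0,n3,n5}: {n0} ∩ {n0,n1,n3} ∩ {n0,n1,n3,n5} = {n0}; idom=n0
  n7: preds {n3,n6}: {n0,n1,n3} ∩ {n0,n1,n3,n5,n6} = {n0,n1,n3}; idom=n3
  n8: preds {n2,n6,n7}: {n0,n2} ∩ {n0,n1,n3,n5,n6} ∩ {n0,n1,n3,n7} = {n0}; idom=n0

idom(n8) = n0

Answer: n0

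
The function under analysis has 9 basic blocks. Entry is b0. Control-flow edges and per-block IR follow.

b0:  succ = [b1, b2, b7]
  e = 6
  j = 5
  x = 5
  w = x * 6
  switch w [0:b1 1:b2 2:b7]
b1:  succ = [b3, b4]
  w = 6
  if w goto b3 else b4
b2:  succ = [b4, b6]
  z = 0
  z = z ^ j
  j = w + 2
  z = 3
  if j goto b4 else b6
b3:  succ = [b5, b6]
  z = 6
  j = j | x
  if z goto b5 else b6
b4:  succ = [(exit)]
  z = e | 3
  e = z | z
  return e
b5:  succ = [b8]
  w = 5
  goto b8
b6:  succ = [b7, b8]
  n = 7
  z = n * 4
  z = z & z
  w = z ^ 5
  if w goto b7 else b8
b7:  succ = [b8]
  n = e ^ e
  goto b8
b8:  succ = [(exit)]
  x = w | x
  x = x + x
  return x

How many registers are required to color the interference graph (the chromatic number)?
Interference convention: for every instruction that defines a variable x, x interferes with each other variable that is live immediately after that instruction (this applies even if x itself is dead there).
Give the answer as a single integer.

Block summaries:
  b0 def {e,j,w,x} use ∅
  b1 def {w} use ∅
  b2 def {j,z} use {j,w}
  b3 def {j,z} use {j,x}
  b4 def {e,z} use {e}
  b5 def {w} use ∅
  b6 def {n,w,z} use ∅
  b7 def {n} use {e}
  b8 def {x} use {w,x}

Backward fixpoint:
  b0 li=∅ lo={e,j,w,x}
  b1 li={e,j,x} lo={e,j,x}
  b2 li={e,j,w,x} lo={e,x}
  b3 li={e,j,x} lo={e,x}
  b4 li={e} lo=∅
  b5 li={x} lo={w,x}
  b6 li={e,x} lo={e,w,x}
  b7 li={e,w,x} lo={w,x}
  b8 li={w,x} lo=∅

Conflict graph:
  e: {j,n,w,x,z}
  j: {e,w,x,z}
  n: {e,w,x}
  w: {e,j,n,x,z}
  x: {e,j,n,w,z}
  z: {e,j,w,x}

Colouring:
  clique {e,j,w,x,z} ⇒ need ≥ 5
  5-colouring: c0={e}  c1={w}  c2={x}  c3={j,n}  c4={z}
  χ = 5

Answer: 5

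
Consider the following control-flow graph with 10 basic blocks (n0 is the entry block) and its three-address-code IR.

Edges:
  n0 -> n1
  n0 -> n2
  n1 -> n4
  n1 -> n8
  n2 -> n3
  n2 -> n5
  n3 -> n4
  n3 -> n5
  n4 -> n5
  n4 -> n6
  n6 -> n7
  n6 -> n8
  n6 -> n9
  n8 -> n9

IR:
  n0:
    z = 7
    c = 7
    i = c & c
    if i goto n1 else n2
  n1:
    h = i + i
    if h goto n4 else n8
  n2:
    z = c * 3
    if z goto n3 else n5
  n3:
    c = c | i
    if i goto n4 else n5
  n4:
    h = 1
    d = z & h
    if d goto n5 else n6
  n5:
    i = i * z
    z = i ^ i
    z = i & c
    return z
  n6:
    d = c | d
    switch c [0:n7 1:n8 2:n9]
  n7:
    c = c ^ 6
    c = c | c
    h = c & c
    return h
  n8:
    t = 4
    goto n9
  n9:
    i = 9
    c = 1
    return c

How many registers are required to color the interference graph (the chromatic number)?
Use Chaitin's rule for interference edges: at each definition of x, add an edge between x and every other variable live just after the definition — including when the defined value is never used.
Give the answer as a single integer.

Answer: 4

Analysis:
Per-block:
  n0 def {c,i,z} use ∅
  n1 def {h} use {i}
  n2 def {z} use {c}
  n3 def {c} use {c,i}
  n4 def {d,h} use {z}
  n5 def {i,z} use {c,i,z}
  n6 def {d} use {c,d}
  n7 def {c,h} use {c}
  n8 def {t} use ∅
  n9 def {c,i} use ∅

Live sets:
  n0: in=∅ out={c,i,z}
  n1: in={c,i,z} out={c,i,z}
  n2: in={c,i} out={c,i,z}
  n3: in={c,i,z} out={c,i,z}
  n4: in={c,i,z} out={c,d,i,z}
  n5: in={c,i,z} out=∅
  n6: in={c,d} out={c}
  n7: in={c} out=∅
  n8: in=∅ out=∅
  n9: in=∅ out=∅

Interference:
  c↔{d,h,i,z}
  d↔{c,i,z}
  h↔{c,i,z}
  i↔{c,d,h,z}
  t↔∅
  z↔{c,d,h,i}

Chromatic number:
  lower bound: {c,d,i,z} mutually conflict ⇒ χ ≥ 4
  4-colouring: r0={c,t}  r1={i}  r2={z}  r3={d,h}
  χ = 4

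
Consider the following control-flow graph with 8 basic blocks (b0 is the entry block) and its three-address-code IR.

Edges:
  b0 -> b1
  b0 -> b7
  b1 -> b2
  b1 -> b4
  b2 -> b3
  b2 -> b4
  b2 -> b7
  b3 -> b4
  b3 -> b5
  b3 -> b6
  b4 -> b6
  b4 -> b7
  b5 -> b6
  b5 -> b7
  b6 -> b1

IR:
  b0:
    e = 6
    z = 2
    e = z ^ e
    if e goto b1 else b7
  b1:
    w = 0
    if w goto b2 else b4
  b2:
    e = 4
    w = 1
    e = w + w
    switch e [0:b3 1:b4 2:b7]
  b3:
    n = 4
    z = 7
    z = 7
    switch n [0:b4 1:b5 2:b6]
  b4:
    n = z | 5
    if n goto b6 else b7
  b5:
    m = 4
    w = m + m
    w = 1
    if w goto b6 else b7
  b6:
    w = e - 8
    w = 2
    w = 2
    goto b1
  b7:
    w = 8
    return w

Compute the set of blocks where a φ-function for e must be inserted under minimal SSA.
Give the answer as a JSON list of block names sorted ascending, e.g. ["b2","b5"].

idom tree: b1←b0 b2←b1 b3←b2 b4←b1 b5←b3 b6←b1 b7←b0
Dom∩ at merges:
  b1: preds {b0,b6}: {b0} ∩ {b0,b1,b6} = {b0}; idom=b0
  b4: preds {b1,b2,b3}: {b0,b1} ∩ {b0,b1,b2} ∩ {b0,b1,b2,b3} = {b0,b1}; idom=b1
  b6: preds {b3,b4,b5}: {b0,b1,b2,b3} ∩ {b0,b1,b4} ∩ {b0,b1,b2,b3,b5} = {b0,b1}; idom=b1
  b7: preds {b0,b2,b4,b5}: {b0} ∩ {b0,b1,b2} ∩ {b0,b1,b4} ∩ {b0,b1,b2,b3,b5} = {b0}; idom=b0

DF derivation:
  join b1 pred b0: · stop@b0
  join b1 pred b6: b6→b1 stop@b0
  join b4 pred b1: · stop@b1
  join b4 pred b2: b2 stop@b1
  join b4 pred b3: b3→b2 stop@b1
  join b6 pred b3: b3→b2 stop@b1
  join b6 pred b4: b4 stop@b1
  join b6 pred b5: b5→b3→b2 stop@b1
  join b7 pred b0: · stop@b0
  join b7 pred b2: b2→b1 stop@b0
  join b7 pred b4: b4→b1 stop@b0
  join b7 pred b5: b5→b3→b2→b1 stop@b0
  b0: DF=∅
  b1: DF={b1,b7}
  b2: DF={b4,b6,b7}
  b3: DF={b4,b6,b7}
  b4: DF={b6,b7}
  b5: DF={b6,b7}
  b6: DF={b1}
  b7: DF=∅

φ for e: defs {b0,b2}
  DF⁺ = {b1,b4,b6,b7}

Answer: ["b1", "b4", "b6", "b7"]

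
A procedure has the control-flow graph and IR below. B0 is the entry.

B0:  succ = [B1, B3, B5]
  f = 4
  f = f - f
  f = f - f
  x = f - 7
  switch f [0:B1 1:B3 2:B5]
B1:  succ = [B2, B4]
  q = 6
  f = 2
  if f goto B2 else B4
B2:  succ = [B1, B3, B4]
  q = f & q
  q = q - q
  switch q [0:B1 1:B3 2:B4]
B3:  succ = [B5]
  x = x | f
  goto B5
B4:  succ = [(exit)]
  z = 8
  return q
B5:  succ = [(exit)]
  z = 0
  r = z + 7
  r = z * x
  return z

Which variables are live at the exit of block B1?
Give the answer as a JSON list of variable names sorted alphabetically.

Answer: ["f", "q", "x"]

Working:
Block summaries:
  B0 def {f,x} use ∅
  B1 def {f,q} use ∅
  B2 def {q} use {f,q}
  B3 def {x} use {f,x}
  B4 def {z} use {q}
  B5 def {r,z} use {x}

Live sets:
  B0: in=∅ out={f,x}
  B1: in={x} out={f,q,x}
  B2: in={f,q,x} out={f,q,x}
  B3: in={f,x} out={x}
  B4: in={q} out=∅
  B5: in={x} out=∅

live-out(B1) = ["f", "q", "x"]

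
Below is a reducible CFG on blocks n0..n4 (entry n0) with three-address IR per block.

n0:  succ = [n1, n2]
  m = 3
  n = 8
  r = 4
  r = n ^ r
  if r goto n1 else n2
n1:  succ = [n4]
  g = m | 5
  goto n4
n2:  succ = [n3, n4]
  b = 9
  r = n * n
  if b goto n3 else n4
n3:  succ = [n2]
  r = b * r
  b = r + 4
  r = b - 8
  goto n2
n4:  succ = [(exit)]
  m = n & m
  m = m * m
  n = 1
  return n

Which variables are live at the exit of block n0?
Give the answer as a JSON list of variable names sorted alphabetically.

Answer: ["m", "n"]

Analysis:
Block summaries:
  n0 def {m,n,r} use ∅
  n1 def {g} use {m}
  n2 def {b,r} use {n}
  n3 def {b,r} use {b,r}
  n4 def {m,n} use {m,n}

Live sets:
  n0 li=∅ lo={m,n}
  n1 li={m,n} lo={m,n}
  n2 li={m,n} lo={b,m,n,r}
  n3 li={b,m,n,r} lo={m,n}
  n4 li={m,n} lo=∅

live-out(n0) = ["m", "n"]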